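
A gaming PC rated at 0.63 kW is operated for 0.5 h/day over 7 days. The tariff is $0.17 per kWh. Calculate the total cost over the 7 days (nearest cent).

Runtime = 0.5 h/day × 7 days = 3.5 h
Energy = 0.63 kW × 3.5 h = 2.205 kWh
Cost = 2.205 kWh × $0.17/kWh = $0.37

$0.37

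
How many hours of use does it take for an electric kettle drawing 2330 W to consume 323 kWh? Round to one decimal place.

Hours = 323 kWh ÷ 2.33 kW = 138.6 h

138.6 h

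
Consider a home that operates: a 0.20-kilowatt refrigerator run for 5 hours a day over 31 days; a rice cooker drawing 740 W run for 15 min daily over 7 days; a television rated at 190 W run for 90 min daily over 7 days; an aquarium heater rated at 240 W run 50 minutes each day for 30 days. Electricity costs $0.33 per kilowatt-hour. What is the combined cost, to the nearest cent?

$13.30

refrigerator: Runtime = 5 h/day × 31 days = 155 h
refrigerator: 0.2 kW × 155 h = 31 kWh
rice cooker: Runtime = 15 min × 7 = 105 min = 1.75 h
rice cooker: 0.74 kW × 1.75 h = 1.295 kWh
television: Runtime = 90 min × 7 = 630 min = 10.5 h
television: 0.19 kW × 10.5 h = 1.995 kWh
aquarium heater: Runtime = 50 min × 30 = 1500 min = 25 h
aquarium heater: 0.24 kW × 25 h = 6 kWh
Total energy = 40.29 kWh
Cost = 40.29 × $0.33 = $13.30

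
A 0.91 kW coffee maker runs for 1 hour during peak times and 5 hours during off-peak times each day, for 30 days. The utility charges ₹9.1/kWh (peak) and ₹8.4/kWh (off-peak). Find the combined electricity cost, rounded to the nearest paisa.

Peak energy = 0.91 kW × 1 h × 30 = 27.3 kWh
Off-peak energy = 0.91 kW × 5 h × 30 = 136.5 kWh
Cost = 27.3 × ₹9.1 + 136.5 × ₹8.4 = ₹248.43 + ₹1146.6 = ₹1395.03

₹1395.03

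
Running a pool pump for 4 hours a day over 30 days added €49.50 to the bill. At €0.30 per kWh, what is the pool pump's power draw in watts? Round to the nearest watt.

Energy = €49.50 ÷ €0.30/kWh = 165 kWh
Runtime = 4 h/day × 30 days = 120 h
Power = 165 kWh ÷ 120 h = 1.375 kW = 1375 W

1375 W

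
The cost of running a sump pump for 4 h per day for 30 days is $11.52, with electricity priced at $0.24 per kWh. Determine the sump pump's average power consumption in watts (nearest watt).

400 W

Energy = $11.52 ÷ $0.24/kWh = 48 kWh
Runtime = 4 h/day × 30 days = 120 h
Power = 48 kWh ÷ 120 h = 0.4 kW = 400 W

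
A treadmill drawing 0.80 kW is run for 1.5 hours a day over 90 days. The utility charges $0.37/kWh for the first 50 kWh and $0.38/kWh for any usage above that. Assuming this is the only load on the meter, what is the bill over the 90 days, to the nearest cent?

Runtime = 1.5 h/day × 90 days = 135 h
Energy = 0.8 kW × 135 h = 108 kWh
Tier 1 (0–50 kWh): 50 × $0.37 = $18.5
Above 50 kWh: 58 × $0.38 = $22.04
Bill = $40.54

$40.54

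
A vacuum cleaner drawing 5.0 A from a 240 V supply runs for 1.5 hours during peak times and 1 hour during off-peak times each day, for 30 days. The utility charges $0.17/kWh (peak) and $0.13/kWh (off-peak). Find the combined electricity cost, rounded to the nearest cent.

$13.86

Power = 5.0 A × 240 V = 1200 W = 1.2 kW
Peak energy = 1.2 kW × 1.5 h × 30 = 54 kWh
Off-peak energy = 1.2 kW × 1 h × 30 = 36 kWh
Cost = 54 × $0.17 + 36 × $0.13 = $9.18 + $4.68 = $13.86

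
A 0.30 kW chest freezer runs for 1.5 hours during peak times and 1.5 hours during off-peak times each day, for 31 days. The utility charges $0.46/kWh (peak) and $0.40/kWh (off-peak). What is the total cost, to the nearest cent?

$12.00

Peak energy = 0.3 kW × 1.5 h × 31 = 13.95 kWh
Off-peak energy = 0.3 kW × 1.5 h × 31 = 13.95 kWh
Cost = 13.95 × $0.46 + 13.95 × $0.40 = $6.417 + $5.58 = $12.00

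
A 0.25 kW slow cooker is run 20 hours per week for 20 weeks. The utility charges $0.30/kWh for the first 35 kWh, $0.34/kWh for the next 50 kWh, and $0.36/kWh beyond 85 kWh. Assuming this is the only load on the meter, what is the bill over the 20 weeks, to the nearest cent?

Runtime = 20 h/week × 20 weeks = 400 h
Energy = 0.25 kW × 400 h = 100 kWh
Tier 1 (0–35 kWh): 35 × $0.30 = $10.5
Tier 2 (35–85 kWh): 50 × $0.34 = $17
Above 85 kWh: 15 × $0.36 = $5.4
Bill = $32.90

$32.90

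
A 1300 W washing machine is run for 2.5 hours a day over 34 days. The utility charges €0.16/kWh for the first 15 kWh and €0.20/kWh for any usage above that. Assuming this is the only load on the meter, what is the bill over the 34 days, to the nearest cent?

Runtime = 2.5 h/day × 34 days = 85 h
Energy = 1.3 kW × 85 h = 110.5 kWh
Tier 1 (0–15 kWh): 15 × €0.16 = €2.4
Above 15 kWh: 95.5 × €0.20 = €19.1
Bill = €21.50

€21.50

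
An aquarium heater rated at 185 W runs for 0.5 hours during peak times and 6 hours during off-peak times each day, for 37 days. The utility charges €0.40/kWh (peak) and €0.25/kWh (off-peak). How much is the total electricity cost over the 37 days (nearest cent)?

Peak energy = 0.185 kW × 0.5 h × 37 = 3.4225 kWh
Off-peak energy = 0.185 kW × 6 h × 37 = 41.07 kWh
Cost = 3.4225 × €0.40 + 41.07 × €0.25 = €1.369 + €10.2675 = €11.64

€11.64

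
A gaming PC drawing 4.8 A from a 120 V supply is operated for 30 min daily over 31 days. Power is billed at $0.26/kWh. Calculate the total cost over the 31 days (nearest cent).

Power = 4.8 A × 120 V = 576 W = 0.576 kW
Runtime = 30 min × 31 = 930 min = 15.5 h
Energy = 0.576 kW × 15.5 h = 8.928 kWh
Cost = 8.928 kWh × $0.26/kWh = $2.32

$2.32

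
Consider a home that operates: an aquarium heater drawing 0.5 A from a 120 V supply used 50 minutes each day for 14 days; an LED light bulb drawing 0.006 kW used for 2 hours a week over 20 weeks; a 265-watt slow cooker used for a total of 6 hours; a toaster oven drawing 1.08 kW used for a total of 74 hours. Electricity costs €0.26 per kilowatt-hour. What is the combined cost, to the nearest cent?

aquarium heater: Power = 0.5 A × 120 V = 60 W = 0.06 kW
aquarium heater: Runtime = 50 min × 14 = 700 min = 11.666666… h
aquarium heater: 0.06 kW × 11.666666… h = 0.7 kWh
LED light bulb: Runtime = 2 h/week × 20 weeks = 40 h
LED light bulb: 0.006 kW × 40 h = 0.24 kWh
slow cooker: 0.265 kW × 6 h = 1.59 kWh
toaster oven: 1.08 kW × 74 h = 79.92 kWh
Total energy = 82.45 kWh
Cost = 82.45 × €0.26 = €21.44

€21.44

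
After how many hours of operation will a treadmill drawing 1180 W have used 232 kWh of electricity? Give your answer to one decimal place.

196.6 h

Hours = 232 kWh ÷ 1.18 kW = 196.6 h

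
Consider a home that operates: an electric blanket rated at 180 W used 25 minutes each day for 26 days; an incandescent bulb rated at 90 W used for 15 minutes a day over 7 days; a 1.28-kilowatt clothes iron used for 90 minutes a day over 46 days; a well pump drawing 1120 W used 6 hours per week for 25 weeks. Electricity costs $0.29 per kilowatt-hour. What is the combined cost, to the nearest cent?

$74.94

electric blanket: Runtime = 25 min × 26 = 650 min = 10.833333… h
electric blanket: 0.18 kW × 10.833333… h = 1.95 kWh
incandescent bulb: Runtime = 15 min × 7 = 105 min = 1.75 h
incandescent bulb: 0.09 kW × 1.75 h = 0.1575 kWh
clothes iron: Runtime = 90 min × 46 = 4140 min = 69 h
clothes iron: 1.28 kW × 69 h = 88.32 kWh
well pump: Runtime = 6 h/week × 25 weeks = 150 h
well pump: 1.12 kW × 150 h = 168 kWh
Total energy = 258.4275 kWh
Cost = 258.4275 × $0.29 = $74.94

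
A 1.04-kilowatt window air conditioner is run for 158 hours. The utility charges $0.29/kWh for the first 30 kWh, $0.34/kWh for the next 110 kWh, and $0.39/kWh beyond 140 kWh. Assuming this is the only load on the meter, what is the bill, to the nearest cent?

$55.58

Energy = 1.04 kW × 158 h = 164.32 kWh
Tier 1 (0–30 kWh): 30 × $0.29 = $8.7
Tier 2 (30–140 kWh): 110 × $0.34 = $37.4
Above 140 kWh: 24.32 × $0.39 = $9.4848
Bill = $55.58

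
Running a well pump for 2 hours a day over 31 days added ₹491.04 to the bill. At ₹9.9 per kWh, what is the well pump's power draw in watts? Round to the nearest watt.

Energy = ₹491.04 ÷ ₹9.9/kWh = 49.6 kWh
Runtime = 2 h/day × 31 days = 62 h
Power = 49.6 kWh ÷ 62 h = 0.8 kW = 800 W

800 W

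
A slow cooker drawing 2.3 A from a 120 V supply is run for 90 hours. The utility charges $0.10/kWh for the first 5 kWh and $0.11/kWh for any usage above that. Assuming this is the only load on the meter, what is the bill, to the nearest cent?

Power = 2.3 A × 120 V = 276 W = 0.276 kW
Energy = 0.276 kW × 90 h = 24.84 kWh
Tier 1 (0–5 kWh): 5 × $0.10 = $0.5
Above 5 kWh: 19.84 × $0.11 = $2.1824
Bill = $2.68

$2.68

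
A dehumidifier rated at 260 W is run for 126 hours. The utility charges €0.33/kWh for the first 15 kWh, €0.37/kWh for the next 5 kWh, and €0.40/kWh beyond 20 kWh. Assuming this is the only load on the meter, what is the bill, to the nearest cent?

Energy = 0.26 kW × 126 h = 32.76 kWh
Tier 1 (0–15 kWh): 15 × €0.33 = €4.95
Tier 2 (15–20 kWh): 5 × €0.37 = €1.85
Above 20 kWh: 12.76 × €0.40 = €5.104
Bill = €11.90

€11.90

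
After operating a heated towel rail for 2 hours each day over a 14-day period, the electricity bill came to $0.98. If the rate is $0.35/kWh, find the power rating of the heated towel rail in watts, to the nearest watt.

100 W

Energy = $0.98 ÷ $0.35/kWh = 2.8 kWh
Runtime = 2 h/day × 14 days = 28 h
Power = 2.8 kWh ÷ 28 h = 0.1 kW = 100 W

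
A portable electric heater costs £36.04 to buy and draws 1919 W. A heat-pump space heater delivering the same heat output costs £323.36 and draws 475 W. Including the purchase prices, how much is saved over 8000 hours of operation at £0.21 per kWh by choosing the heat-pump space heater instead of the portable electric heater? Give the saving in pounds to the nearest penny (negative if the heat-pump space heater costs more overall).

£2138.60

portable electric heater: £36.04 + (1919/1000) kW × 8000 h × £0.21 = £36.04 + £3223.92 = £3259.96
heat-pump space heater: £323.36 + (475/1000) kW × 8000 h × £0.21 = £323.36 + £798 = £1121.36
Saving = £3259.96 − £1121.36 = £2138.6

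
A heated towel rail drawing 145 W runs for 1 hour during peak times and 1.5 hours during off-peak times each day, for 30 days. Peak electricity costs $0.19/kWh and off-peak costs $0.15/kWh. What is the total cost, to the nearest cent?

$1.81

Peak energy = 0.145 kW × 1 h × 30 = 4.35 kWh
Off-peak energy = 0.145 kW × 1.5 h × 30 = 6.525 kWh
Cost = 4.35 × $0.19 + 6.525 × $0.15 = $0.8265 + $0.97875 = $1.81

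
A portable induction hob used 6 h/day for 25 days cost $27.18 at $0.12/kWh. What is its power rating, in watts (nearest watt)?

Energy = $27.18 ÷ $0.12/kWh = 226.5 kWh
Runtime = 6 h/day × 25 days = 150 h
Power = 226.5 kWh ÷ 150 h = 1.51 kW = 1510 W

1510 W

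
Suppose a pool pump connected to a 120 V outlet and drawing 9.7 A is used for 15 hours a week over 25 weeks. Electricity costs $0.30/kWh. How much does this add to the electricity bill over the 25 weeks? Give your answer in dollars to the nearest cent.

Power = 9.7 A × 120 V = 1164 W = 1.164 kW
Runtime = 15 h/week × 25 weeks = 375 h
Energy = 1.164 kW × 375 h = 436.5 kWh
Cost = 436.5 kWh × $0.30/kWh = $130.95

$130.95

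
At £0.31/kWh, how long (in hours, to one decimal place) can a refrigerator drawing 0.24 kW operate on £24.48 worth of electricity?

Energy available = £24.48 ÷ £0.31/kWh = 78.9677 kWh
Hours = 78.9677 kWh ÷ 0.24 kW = 329.0 h

329.0 h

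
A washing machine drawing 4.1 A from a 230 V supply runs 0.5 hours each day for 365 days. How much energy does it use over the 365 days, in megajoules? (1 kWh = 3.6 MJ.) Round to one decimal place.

Power = 4.1 A × 230 V = 943 W = 0.943 kW
Runtime = 0.5 h/day × 365 days = 182.5 h
Energy = 0.943 kW × 182.5 h = 172.0975 kWh
= 172.0975 × 3.6 MJ = 619.6 MJ

619.6 MJ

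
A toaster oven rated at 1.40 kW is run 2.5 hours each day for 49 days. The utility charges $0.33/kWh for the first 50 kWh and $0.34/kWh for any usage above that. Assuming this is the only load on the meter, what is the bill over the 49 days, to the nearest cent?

Runtime = 2.5 h/day × 49 days = 122.5 h
Energy = 1.4 kW × 122.5 h = 171.5 kWh
Tier 1 (0–50 kWh): 50 × $0.33 = $16.5
Above 50 kWh: 121.5 × $0.34 = $41.31
Bill = $57.81

$57.81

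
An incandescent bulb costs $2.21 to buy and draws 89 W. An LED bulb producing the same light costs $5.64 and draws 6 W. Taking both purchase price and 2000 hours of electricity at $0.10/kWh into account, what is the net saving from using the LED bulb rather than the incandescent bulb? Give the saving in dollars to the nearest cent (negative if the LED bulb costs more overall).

incandescent bulb: $2.21 + (89/1000) kW × 2000 h × $0.10 = $2.21 + $17.8 = $20.01
LED bulb: $5.64 + (6/1000) kW × 2000 h × $0.10 = $5.64 + $1.2 = $6.84
Saving = $20.01 − $6.84 = $13.17

$13.17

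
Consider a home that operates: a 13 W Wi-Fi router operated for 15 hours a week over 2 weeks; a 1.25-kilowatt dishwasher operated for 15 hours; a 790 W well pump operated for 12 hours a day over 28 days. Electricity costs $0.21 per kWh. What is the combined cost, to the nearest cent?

$59.76

Wi-Fi router: Runtime = 15 h/week × 2 weeks = 30 h
Wi-Fi router: 0.013 kW × 30 h = 0.39 kWh
dishwasher: 1.25 kW × 15 h = 18.75 kWh
well pump: Runtime = 12 h/day × 28 days = 336 h
well pump: 0.79 kW × 336 h = 265.44 kWh
Total energy = 284.58 kWh
Cost = 284.58 × $0.21 = $59.76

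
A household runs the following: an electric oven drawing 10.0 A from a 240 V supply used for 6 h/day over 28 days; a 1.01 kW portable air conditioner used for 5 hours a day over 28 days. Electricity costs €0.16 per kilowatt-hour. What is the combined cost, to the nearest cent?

€87.14

electric oven: Power = 10.0 A × 240 V = 2400 W = 2.4 kW
electric oven: Runtime = 6 h/day × 28 days = 168 h
electric oven: 2.4 kW × 168 h = 403.2 kWh
portable air conditioner: Runtime = 5 h/day × 28 days = 140 h
portable air conditioner: 1.01 kW × 140 h = 141.4 kWh
Total energy = 544.6 kWh
Cost = 544.6 × €0.16 = €87.14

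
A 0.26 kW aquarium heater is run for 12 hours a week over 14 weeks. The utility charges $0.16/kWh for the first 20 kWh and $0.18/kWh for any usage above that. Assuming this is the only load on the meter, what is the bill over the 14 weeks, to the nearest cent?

$7.46

Runtime = 12 h/week × 14 weeks = 168 h
Energy = 0.26 kW × 168 h = 43.68 kWh
Tier 1 (0–20 kWh): 20 × $0.16 = $3.2
Above 20 kWh: 23.68 × $0.18 = $4.2624
Bill = $7.46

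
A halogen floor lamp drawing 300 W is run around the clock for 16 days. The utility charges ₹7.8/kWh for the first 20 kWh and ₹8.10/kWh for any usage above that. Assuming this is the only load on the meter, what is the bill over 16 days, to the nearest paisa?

₹927.12

Runtime = 24 h × 16 = 384 h
Energy = 0.3 kW × 384 h = 115.2 kWh
Tier 1 (0–20 kWh): 20 × ₹7.8 = ₹156
Above 20 kWh: 95.2 × ₹8.10 = ₹771.12
Bill = ₹927.12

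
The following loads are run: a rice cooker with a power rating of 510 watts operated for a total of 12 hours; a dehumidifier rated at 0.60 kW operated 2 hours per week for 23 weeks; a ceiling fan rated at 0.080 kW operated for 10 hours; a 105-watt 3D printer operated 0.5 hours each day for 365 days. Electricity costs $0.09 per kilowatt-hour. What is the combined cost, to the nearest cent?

rice cooker: 0.51 kW × 12 h = 6.12 kWh
dehumidifier: Runtime = 2 h/week × 23 weeks = 46 h
dehumidifier: 0.6 kW × 46 h = 27.6 kWh
ceiling fan: 0.08 kW × 10 h = 0.8 kWh
3D printer: Runtime = 0.5 h/day × 365 days = 182.5 h
3D printer: 0.105 kW × 182.5 h = 19.1625 kWh
Total energy = 53.6825 kWh
Cost = 53.6825 × $0.09 = $4.83

$4.83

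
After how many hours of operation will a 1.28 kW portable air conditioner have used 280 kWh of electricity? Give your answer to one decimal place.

Hours = 280 kWh ÷ 1.28 kW = 218.8 h

218.8 h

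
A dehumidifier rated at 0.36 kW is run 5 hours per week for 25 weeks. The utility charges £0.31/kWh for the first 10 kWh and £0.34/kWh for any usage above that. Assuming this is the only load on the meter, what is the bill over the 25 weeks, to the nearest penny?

Runtime = 5 h/week × 25 weeks = 125 h
Energy = 0.36 kW × 125 h = 45 kWh
Tier 1 (0–10 kWh): 10 × £0.31 = £3.1
Above 10 kWh: 35 × £0.34 = £11.9
Bill = £15.00

£15.00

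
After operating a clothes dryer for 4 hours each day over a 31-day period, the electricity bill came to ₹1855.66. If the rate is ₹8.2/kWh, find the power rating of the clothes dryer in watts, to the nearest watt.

Energy = ₹1855.66 ÷ ₹8.2/kWh = 226.3 kWh
Runtime = 4 h/day × 31 days = 124 h
Power = 226.3 kWh ÷ 124 h = 1.825 kW = 1825 W

1825 W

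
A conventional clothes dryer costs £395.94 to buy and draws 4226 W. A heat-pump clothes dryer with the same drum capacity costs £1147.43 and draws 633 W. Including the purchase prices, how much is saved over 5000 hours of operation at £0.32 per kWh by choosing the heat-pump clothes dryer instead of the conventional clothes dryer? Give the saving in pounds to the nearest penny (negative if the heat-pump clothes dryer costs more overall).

£4997.31

conventional clothes dryer: £395.94 + (4226/1000) kW × 5000 h × £0.32 = £395.94 + £6761.6 = £7157.54
heat-pump clothes dryer: £1147.43 + (633/1000) kW × 5000 h × £0.32 = £1147.43 + £1012.8 = £2160.23
Saving = £7157.54 − £2160.23 = £4997.31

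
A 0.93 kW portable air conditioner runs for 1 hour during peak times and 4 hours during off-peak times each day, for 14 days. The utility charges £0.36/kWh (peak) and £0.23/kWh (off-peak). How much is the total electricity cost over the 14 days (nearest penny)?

Peak energy = 0.93 kW × 1 h × 14 = 13.02 kWh
Off-peak energy = 0.93 kW × 4 h × 14 = 52.08 kWh
Cost = 13.02 × £0.36 + 52.08 × £0.23 = £4.6872 + £11.9784 = £16.67

£16.67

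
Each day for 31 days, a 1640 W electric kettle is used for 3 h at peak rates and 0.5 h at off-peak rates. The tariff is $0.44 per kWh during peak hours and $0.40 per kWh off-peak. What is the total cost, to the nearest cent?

Peak energy = 1.64 kW × 3 h × 31 = 152.52 kWh
Off-peak energy = 1.64 kW × 0.5 h × 31 = 25.42 kWh
Cost = 152.52 × $0.44 + 25.42 × $0.40 = $67.1088 + $10.168 = $77.28

$77.28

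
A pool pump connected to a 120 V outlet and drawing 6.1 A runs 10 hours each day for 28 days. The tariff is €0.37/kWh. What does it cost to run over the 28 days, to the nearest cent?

€75.84

Power = 6.1 A × 120 V = 732 W = 0.732 kW
Runtime = 10 h/day × 28 days = 280 h
Energy = 0.732 kW × 280 h = 204.96 kWh
Cost = 204.96 kWh × €0.37/kWh = €75.84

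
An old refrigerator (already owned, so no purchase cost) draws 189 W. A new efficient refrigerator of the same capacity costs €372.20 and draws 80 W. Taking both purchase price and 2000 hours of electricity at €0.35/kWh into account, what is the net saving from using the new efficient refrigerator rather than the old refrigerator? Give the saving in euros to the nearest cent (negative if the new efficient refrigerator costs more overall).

-€295.90

old refrigerator: €0.00 + (189/1000) kW × 2000 h × €0.35 = €0.00 + €132.3 = €132.3
new efficient refrigerator: €372.20 + (80/1000) kW × 2000 h × €0.35 = €372.20 + €56 = €428.2
Saving = €132.3 − €428.2 = −€295.9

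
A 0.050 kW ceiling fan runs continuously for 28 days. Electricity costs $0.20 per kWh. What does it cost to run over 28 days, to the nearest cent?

Runtime = 24 h × 28 = 672 h
Energy = 0.05 kW × 672 h = 33.6 kWh
Cost = 33.6 kWh × $0.20/kWh = $6.72

$6.72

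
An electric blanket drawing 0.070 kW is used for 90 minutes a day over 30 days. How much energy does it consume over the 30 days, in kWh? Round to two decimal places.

3.15 kWh

Runtime = 90 min × 30 = 2700 min = 45 h
Energy = 0.07 kW × 45 h = 3.15 kWh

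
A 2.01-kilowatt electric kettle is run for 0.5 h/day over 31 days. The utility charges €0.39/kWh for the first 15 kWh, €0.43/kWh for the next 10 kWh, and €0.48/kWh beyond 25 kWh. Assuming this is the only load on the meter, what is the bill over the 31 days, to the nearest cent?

€13.10

Runtime = 0.5 h/day × 31 days = 15.5 h
Energy = 2.01 kW × 15.5 h = 31.155 kWh
Tier 1 (0–15 kWh): 15 × €0.39 = €5.85
Tier 2 (15–25 kWh): 10 × €0.43 = €4.3
Above 25 kWh: 6.155 × €0.48 = €2.9544
Bill = €13.10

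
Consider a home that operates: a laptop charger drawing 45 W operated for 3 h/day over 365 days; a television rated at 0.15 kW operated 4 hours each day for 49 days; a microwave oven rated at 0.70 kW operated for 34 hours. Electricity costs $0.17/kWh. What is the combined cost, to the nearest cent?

laptop charger: Runtime = 3 h/day × 365 days = 1095 h
laptop charger: 0.045 kW × 1095 h = 49.275 kWh
television: Runtime = 4 h/day × 49 days = 196 h
television: 0.15 kW × 196 h = 29.4 kWh
microwave oven: 0.7 kW × 34 h = 23.8 kWh
Total energy = 102.475 kWh
Cost = 102.475 × $0.17 = $17.42

$17.42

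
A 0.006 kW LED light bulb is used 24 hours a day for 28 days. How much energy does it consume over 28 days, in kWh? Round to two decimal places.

Runtime = 24 h × 28 = 672 h
Energy = 0.006 kW × 672 h = 4.032 kWh ≈ 4.03 kWh

4.03 kWh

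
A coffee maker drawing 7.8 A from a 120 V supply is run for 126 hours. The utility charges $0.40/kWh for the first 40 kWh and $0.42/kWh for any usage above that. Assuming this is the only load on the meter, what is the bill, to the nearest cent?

Power = 7.8 A × 120 V = 936 W = 0.936 kW
Energy = 0.936 kW × 126 h = 117.936 kWh
Tier 1 (0–40 kWh): 40 × $0.40 = $16
Above 40 kWh: 77.936 × $0.42 = $32.73312
Bill = $48.73

$48.73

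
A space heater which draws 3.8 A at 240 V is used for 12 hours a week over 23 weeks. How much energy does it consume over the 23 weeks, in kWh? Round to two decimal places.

Power = 3.8 A × 240 V = 912 W = 0.912 kW
Runtime = 12 h/week × 23 weeks = 276 h
Energy = 0.912 kW × 276 h = 251.712 kWh ≈ 251.71 kWh

251.71 kWh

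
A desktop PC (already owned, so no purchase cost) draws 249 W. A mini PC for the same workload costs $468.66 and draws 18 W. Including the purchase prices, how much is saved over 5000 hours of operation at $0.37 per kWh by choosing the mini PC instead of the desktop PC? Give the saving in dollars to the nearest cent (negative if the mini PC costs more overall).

desktop PC: $0.00 + (249/1000) kW × 5000 h × $0.37 = $0.00 + $460.65 = $460.65
mini PC: $468.66 + (18/1000) kW × 5000 h × $0.37 = $468.66 + $33.3 = $501.96
Saving = $460.65 − $501.96 = −$41.31

-$41.31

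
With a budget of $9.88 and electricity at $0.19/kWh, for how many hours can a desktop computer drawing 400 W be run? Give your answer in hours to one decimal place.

Energy available = $9.88 ÷ $0.19/kWh = 52 kWh
Hours = 52 kWh ÷ 0.4 kW = 130.0 h

130.0 h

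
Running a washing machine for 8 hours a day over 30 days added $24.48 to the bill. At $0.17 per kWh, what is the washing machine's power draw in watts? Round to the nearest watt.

Energy = $24.48 ÷ $0.17/kWh = 144 kWh
Runtime = 8 h/day × 30 days = 240 h
Power = 144 kWh ÷ 240 h = 0.6 kW = 600 W

600 W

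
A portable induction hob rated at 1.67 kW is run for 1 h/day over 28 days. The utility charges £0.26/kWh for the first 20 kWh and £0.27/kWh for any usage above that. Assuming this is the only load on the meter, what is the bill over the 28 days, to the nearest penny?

£12.43

Runtime = 1 h/day × 28 days = 28 h
Energy = 1.67 kW × 28 h = 46.76 kWh
Tier 1 (0–20 kWh): 20 × £0.26 = £5.2
Above 20 kWh: 26.76 × £0.27 = £7.2252
Bill = £12.43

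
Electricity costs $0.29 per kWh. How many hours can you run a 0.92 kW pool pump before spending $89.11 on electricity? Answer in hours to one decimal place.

334.0 h

Energy available = $89.11 ÷ $0.29/kWh = 307.2759 kWh
Hours = 307.2759 kWh ÷ 0.92 kW = 334.0 h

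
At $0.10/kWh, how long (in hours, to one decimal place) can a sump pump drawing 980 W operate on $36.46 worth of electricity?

372.0 h

Energy available = $36.46 ÷ $0.10/kWh = 364.6 kWh
Hours = 364.6 kWh ÷ 0.98 kW = 372.0 h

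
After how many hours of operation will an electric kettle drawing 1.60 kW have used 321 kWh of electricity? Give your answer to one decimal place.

200.6 h

Hours = 321 kWh ÷ 1.6 kW = 200.6 h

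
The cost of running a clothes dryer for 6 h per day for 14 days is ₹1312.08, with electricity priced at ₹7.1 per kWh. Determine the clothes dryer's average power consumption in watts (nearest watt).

Energy = ₹1312.08 ÷ ₹7.1/kWh = 184.8 kWh
Runtime = 6 h/day × 14 days = 84 h
Power = 184.8 kWh ÷ 84 h = 2.2 kW = 2200 W

2200 W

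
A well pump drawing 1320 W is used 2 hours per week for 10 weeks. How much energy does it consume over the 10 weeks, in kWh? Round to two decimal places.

Runtime = 2 h/week × 10 weeks = 20 h
Energy = 1.32 kW × 20 h = 26.4 kWh

26.40 kWh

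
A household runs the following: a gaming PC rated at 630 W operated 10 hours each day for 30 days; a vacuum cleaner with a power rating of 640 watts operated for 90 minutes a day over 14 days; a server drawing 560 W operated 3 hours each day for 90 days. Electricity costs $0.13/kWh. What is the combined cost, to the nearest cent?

gaming PC: Runtime = 10 h/day × 30 days = 300 h
gaming PC: 0.63 kW × 300 h = 189 kWh
vacuum cleaner: Runtime = 90 min × 14 = 1260 min = 21 h
vacuum cleaner: 0.64 kW × 21 h = 13.44 kWh
server: Runtime = 3 h/day × 90 days = 270 h
server: 0.56 kW × 270 h = 151.2 kWh
Total energy = 353.64 kWh
Cost = 353.64 × $0.13 = $45.97

$45.97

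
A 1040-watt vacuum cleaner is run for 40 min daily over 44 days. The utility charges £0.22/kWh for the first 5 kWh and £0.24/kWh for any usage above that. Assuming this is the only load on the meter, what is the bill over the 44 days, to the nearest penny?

£7.22

Runtime = 40 min × 44 = 1760 min = 29.333333… h
Energy = 1.04 kW × 29.333333… h = 30.506666… kWh
Tier 1 (0–5 kWh): 5 × £0.22 = £1.1
Above 5 kWh: 25.506666… × £0.24 = £6.1216
Bill = £7.22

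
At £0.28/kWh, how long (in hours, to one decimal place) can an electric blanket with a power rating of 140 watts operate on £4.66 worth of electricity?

Energy available = £4.66 ÷ £0.28/kWh = 16.6429 kWh
Hours = 16.6429 kWh ÷ 0.14 kW = 118.9 h

118.9 h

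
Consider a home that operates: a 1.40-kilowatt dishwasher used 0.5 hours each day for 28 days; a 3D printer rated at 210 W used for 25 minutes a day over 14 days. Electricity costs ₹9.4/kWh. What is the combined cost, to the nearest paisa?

dishwasher: Runtime = 0.5 h/day × 28 days = 14 h
dishwasher: 1.4 kW × 14 h = 19.6 kWh
3D printer: Runtime = 25 min × 14 = 350 min = 5.833333… h
3D printer: 0.21 kW × 5.833333… h = 1.225 kWh
Total energy = 20.825 kWh
Cost = 20.825 × ₹9.4 = ₹195.76

₹195.76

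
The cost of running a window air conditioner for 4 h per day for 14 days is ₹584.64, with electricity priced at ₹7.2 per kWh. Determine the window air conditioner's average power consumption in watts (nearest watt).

Energy = ₹584.64 ÷ ₹7.2/kWh = 81.2 kWh
Runtime = 4 h/day × 14 days = 56 h
Power = 81.2 kWh ÷ 56 h = 1.45 kW = 1450 W

1450 W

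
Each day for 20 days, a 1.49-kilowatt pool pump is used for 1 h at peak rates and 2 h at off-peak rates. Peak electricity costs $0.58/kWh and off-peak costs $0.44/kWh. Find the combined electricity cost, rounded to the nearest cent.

$43.51

Peak energy = 1.49 kW × 1 h × 20 = 29.8 kWh
Off-peak energy = 1.49 kW × 2 h × 20 = 59.6 kWh
Cost = 29.8 × $0.58 + 59.6 × $0.44 = $17.284 + $26.224 = $43.51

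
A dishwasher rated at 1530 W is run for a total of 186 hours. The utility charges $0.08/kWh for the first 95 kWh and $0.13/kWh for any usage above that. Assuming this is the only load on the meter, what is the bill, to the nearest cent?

Energy = 1.53 kW × 186 h = 284.58 kWh
Tier 1 (0–95 kWh): 95 × $0.08 = $7.6
Above 95 kWh: 189.58 × $0.13 = $24.6454
Bill = $32.25

$32.25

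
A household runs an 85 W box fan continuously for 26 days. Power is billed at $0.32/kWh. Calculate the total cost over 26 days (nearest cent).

$16.97

Runtime = 24 h × 26 = 624 h
Energy = 0.085 kW × 624 h = 53.04 kWh
Cost = 53.04 kWh × $0.32/kWh = $16.97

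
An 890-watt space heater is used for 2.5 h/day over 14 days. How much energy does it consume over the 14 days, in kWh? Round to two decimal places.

Runtime = 2.5 h/day × 14 days = 35 h
Energy = 0.89 kW × 35 h = 31.15 kWh

31.15 kWh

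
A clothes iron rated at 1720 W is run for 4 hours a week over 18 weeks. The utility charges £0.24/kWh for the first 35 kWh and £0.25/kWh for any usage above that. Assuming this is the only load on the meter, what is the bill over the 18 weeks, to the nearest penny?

£30.61

Runtime = 4 h/week × 18 weeks = 72 h
Energy = 1.72 kW × 72 h = 123.84 kWh
Tier 1 (0–35 kWh): 35 × £0.24 = £8.4
Above 35 kWh: 88.84 × £0.25 = £22.21
Bill = £30.61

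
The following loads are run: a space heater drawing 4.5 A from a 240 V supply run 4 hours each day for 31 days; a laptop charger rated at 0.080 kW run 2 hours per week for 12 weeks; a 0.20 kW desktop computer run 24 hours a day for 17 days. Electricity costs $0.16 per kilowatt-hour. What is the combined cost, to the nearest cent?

space heater: Power = 4.5 A × 240 V = 1080 W = 1.08 kW
space heater: Runtime = 4 h/day × 31 days = 124 h
space heater: 1.08 kW × 124 h = 133.92 kWh
laptop charger: Runtime = 2 h/week × 12 weeks = 24 h
laptop charger: 0.08 kW × 24 h = 1.92 kWh
desktop computer: Runtime = 24 h × 17 = 408 h
desktop computer: 0.2 kW × 408 h = 81.6 kWh
Total energy = 217.44 kWh
Cost = 217.44 × $0.16 = $34.79

$34.79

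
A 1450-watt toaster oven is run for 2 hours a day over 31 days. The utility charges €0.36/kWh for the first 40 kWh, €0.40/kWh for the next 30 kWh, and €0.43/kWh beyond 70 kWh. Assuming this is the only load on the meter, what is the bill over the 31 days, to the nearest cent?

Runtime = 2 h/day × 31 days = 62 h
Energy = 1.45 kW × 62 h = 89.9 kWh
Tier 1 (0–40 kWh): 40 × €0.36 = €14.4
Tier 2 (40–70 kWh): 30 × €0.40 = €12
Above 70 kWh: 19.9 × €0.43 = €8.557
Bill = €34.96

€34.96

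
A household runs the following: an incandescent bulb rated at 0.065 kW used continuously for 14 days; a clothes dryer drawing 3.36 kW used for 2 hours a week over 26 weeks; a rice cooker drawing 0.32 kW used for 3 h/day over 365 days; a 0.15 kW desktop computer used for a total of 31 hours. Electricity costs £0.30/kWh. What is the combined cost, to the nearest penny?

£165.48

incandescent bulb: Runtime = 24 h × 14 = 336 h
incandescent bulb: 0.065 kW × 336 h = 21.84 kWh
clothes dryer: Runtime = 2 h/week × 26 weeks = 52 h
clothes dryer: 3.36 kW × 52 h = 174.72 kWh
rice cooker: Runtime = 3 h/day × 365 days = 1095 h
rice cooker: 0.32 kW × 1095 h = 350.4 kWh
desktop computer: 0.15 kW × 31 h = 4.65 kWh
Total energy = 551.61 kWh
Cost = 551.61 × £0.30 = £165.48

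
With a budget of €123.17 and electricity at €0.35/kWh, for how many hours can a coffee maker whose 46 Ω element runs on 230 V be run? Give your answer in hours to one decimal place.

306.0 h

Power = V²/R = 230²/46 = 1150 W = 1.15 kW
Energy available = €123.17 ÷ €0.35/kWh = 351.9143 kWh
Hours = 351.9143 kWh ÷ 1.15 kW = 306.0 h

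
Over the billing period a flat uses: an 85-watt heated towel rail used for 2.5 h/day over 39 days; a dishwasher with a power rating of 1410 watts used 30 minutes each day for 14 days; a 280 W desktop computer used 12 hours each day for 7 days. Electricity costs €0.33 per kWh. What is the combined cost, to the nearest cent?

€13.75

heated towel rail: Runtime = 2.5 h/day × 39 days = 97.5 h
heated towel rail: 0.085 kW × 97.5 h = 8.2875 kWh
dishwasher: Runtime = 30 min × 14 = 420 min = 7 h
dishwasher: 1.41 kW × 7 h = 9.87 kWh
desktop computer: Runtime = 12 h/day × 7 days = 84 h
desktop computer: 0.28 kW × 84 h = 23.52 kWh
Total energy = 41.6775 kWh
Cost = 41.6775 × €0.33 = €13.75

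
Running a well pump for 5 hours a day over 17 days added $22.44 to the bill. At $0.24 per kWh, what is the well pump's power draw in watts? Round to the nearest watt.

1100 W

Energy = $22.44 ÷ $0.24/kWh = 93.5 kWh
Runtime = 5 h/day × 17 days = 85 h
Power = 93.5 kWh ÷ 85 h = 1.1 kW = 1100 W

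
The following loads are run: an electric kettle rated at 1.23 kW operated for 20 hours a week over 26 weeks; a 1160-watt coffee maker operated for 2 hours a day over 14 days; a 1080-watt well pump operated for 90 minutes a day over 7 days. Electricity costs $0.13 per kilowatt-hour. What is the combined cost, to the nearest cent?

electric kettle: Runtime = 20 h/week × 26 weeks = 520 h
electric kettle: 1.23 kW × 520 h = 639.6 kWh
coffee maker: Runtime = 2 h/day × 14 days = 28 h
coffee maker: 1.16 kW × 28 h = 32.48 kWh
well pump: Runtime = 90 min × 7 = 630 min = 10.5 h
well pump: 1.08 kW × 10.5 h = 11.34 kWh
Total energy = 683.42 kWh
Cost = 683.42 × $0.13 = $88.84

$88.84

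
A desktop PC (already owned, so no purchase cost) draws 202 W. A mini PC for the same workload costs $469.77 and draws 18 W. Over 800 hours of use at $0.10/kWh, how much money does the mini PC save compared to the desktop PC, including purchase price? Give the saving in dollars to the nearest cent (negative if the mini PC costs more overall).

desktop PC: $0.00 + (202/1000) kW × 800 h × $0.10 = $0.00 + $16.16 = $16.16
mini PC: $469.77 + (18/1000) kW × 800 h × $0.10 = $469.77 + $1.44 = $471.21
Saving = $16.16 − $471.21 = −$455.05

-$455.05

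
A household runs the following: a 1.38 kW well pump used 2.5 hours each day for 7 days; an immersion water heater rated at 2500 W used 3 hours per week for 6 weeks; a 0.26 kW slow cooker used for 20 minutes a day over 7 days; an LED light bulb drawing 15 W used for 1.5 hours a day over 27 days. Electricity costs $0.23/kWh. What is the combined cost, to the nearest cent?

well pump: Runtime = 2.5 h/day × 7 days = 17.5 h
well pump: 1.38 kW × 17.5 h = 24.15 kWh
immersion water heater: Runtime = 3 h/week × 6 weeks = 18 h
immersion water heater: 2.5 kW × 18 h = 45 kWh
slow cooker: Runtime = 20 min × 7 = 140 min = 2.333333… h
slow cooker: 0.26 kW × 2.333333… h = 0.606666… kWh
LED light bulb: Runtime = 1.5 h/day × 27 days = 40.5 h
LED light bulb: 0.015 kW × 40.5 h = 0.6075 kWh
Total energy = 70.364166… kWh
Cost = 70.364166… × $0.23 = $16.18

$16.18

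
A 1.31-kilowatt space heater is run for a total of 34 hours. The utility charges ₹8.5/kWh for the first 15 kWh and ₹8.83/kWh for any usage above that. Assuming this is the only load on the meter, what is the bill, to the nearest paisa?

₹388.34

Energy = 1.31 kW × 34 h = 44.54 kWh
Tier 1 (0–15 kWh): 15 × ₹8.5 = ₹127.5
Above 15 kWh: 29.54 × ₹8.83 = ₹260.8382
Bill = ₹388.34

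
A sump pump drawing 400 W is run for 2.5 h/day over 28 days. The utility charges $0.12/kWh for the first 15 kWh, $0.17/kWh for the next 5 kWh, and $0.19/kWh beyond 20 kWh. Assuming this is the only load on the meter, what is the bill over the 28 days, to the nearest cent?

Runtime = 2.5 h/day × 28 days = 70 h
Energy = 0.4 kW × 70 h = 28 kWh
Tier 1 (0–15 kWh): 15 × $0.12 = $1.8
Tier 2 (15–20 kWh): 5 × $0.17 = $0.85
Above 20 kWh: 8 × $0.19 = $1.52
Bill = $4.17

$4.17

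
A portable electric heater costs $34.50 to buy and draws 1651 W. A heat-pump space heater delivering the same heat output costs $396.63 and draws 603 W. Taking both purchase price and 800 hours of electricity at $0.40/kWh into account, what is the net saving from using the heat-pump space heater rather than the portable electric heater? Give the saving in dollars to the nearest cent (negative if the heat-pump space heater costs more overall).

-$26.77

portable electric heater: $34.50 + (1651/1000) kW × 800 h × $0.40 = $34.50 + $528.32 = $562.82
heat-pump space heater: $396.63 + (603/1000) kW × 800 h × $0.40 = $396.63 + $192.96 = $589.59
Saving = $562.82 − $589.59 = −$26.77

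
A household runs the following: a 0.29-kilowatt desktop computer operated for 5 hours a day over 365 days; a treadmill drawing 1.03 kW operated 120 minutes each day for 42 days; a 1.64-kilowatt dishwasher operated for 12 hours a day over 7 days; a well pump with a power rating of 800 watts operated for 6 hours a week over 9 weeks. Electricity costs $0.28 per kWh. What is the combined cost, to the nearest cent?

desktop computer: Runtime = 5 h/day × 365 days = 1825 h
desktop computer: 0.29 kW × 1825 h = 529.25 kWh
treadmill: Runtime = 120 min × 42 = 5040 min = 84 h
treadmill: 1.03 kW × 84 h = 86.52 kWh
dishwasher: Runtime = 12 h/day × 7 days = 84 h
dishwasher: 1.64 kW × 84 h = 137.76 kWh
well pump: Runtime = 6 h/week × 9 weeks = 54 h
well pump: 0.8 kW × 54 h = 43.2 kWh
Total energy = 796.73 kWh
Cost = 796.73 × $0.28 = $223.08

$223.08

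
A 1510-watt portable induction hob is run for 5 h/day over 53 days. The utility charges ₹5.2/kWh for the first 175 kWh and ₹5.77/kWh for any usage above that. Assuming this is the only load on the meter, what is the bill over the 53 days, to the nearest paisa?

Runtime = 5 h/day × 53 days = 265 h
Energy = 1.51 kW × 265 h = 400.15 kWh
Tier 1 (0–175 kWh): 175 × ₹5.2 = ₹910
Above 175 kWh: 225.15 × ₹5.77 = ₹1299.1155
Bill = ₹2209.12

₹2209.12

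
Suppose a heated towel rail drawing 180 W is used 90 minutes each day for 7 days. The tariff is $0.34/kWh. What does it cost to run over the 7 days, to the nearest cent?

Runtime = 90 min × 7 = 630 min = 10.5 h
Energy = 0.18 kW × 10.5 h = 1.89 kWh
Cost = 1.89 kWh × $0.34/kWh = $0.64

$0.64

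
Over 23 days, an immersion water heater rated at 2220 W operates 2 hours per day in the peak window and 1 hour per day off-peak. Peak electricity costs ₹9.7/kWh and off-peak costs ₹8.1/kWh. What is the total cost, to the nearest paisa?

₹1404.15

Peak energy = 2.22 kW × 2 h × 23 = 102.12 kWh
Off-peak energy = 2.22 kW × 1 h × 23 = 51.06 kWh
Cost = 102.12 × ₹9.7 + 51.06 × ₹8.1 = ₹990.564 + ₹413.586 = ₹1404.15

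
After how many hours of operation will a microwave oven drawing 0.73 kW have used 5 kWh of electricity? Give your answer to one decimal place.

6.8 h

Hours = 5 kWh ÷ 0.73 kW = 6.8 h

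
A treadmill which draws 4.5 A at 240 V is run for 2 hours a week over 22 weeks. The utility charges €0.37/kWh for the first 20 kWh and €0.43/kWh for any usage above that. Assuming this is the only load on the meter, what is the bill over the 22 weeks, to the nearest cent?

€19.23

Power = 4.5 A × 240 V = 1080 W = 1.08 kW
Runtime = 2 h/week × 22 weeks = 44 h
Energy = 1.08 kW × 44 h = 47.52 kWh
Tier 1 (0–20 kWh): 20 × €0.37 = €7.4
Above 20 kWh: 27.52 × €0.43 = €11.8336
Bill = €19.23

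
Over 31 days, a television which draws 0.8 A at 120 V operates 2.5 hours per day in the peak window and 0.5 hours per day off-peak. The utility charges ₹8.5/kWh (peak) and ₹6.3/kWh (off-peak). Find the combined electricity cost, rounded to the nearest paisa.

₹72.61

Power = 0.8 A × 120 V = 96 W = 0.096 kW
Peak energy = 0.096 kW × 2.5 h × 31 = 7.44 kWh
Off-peak energy = 0.096 kW × 0.5 h × 31 = 1.488 kWh
Cost = 7.44 × ₹8.5 + 1.488 × ₹6.3 = ₹63.24 + ₹9.3744 = ₹72.61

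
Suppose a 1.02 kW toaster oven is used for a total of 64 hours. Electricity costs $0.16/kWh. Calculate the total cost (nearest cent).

Energy = 1.02 kW × 64 h = 65.28 kWh
Cost = 65.28 kWh × $0.16/kWh = $10.44

$10.44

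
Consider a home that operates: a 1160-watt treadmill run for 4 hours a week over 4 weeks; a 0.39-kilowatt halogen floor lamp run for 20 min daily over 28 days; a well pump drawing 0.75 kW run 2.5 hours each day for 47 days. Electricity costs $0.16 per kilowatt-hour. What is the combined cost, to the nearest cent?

treadmill: Runtime = 4 h/week × 4 weeks = 16 h
treadmill: 1.16 kW × 16 h = 18.56 kWh
halogen floor lamp: Runtime = 20 min × 28 = 560 min = 9.333333… h
halogen floor lamp: 0.39 kW × 9.333333… h = 3.64 kWh
well pump: Runtime = 2.5 h/day × 47 days = 117.5 h
well pump: 0.75 kW × 117.5 h = 88.125 kWh
Total energy = 110.325 kWh
Cost = 110.325 × $0.16 = $17.65

$17.65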